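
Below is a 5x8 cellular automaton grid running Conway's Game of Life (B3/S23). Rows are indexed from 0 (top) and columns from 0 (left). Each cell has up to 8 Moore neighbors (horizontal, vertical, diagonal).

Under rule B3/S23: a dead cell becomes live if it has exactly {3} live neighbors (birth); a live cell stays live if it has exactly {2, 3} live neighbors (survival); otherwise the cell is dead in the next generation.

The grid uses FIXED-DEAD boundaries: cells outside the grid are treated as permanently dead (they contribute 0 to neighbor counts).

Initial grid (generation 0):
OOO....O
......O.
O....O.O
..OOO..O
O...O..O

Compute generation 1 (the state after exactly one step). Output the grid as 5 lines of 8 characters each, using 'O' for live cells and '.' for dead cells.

Answer: .O......
O.....OO
...OOO.O
.O.OOO.O
....O...

Derivation:
Simulating step by step:
Generation 0 (given above): 15 live cells
Generation 1: 14 live cells
(generation 1 grid is the final answer)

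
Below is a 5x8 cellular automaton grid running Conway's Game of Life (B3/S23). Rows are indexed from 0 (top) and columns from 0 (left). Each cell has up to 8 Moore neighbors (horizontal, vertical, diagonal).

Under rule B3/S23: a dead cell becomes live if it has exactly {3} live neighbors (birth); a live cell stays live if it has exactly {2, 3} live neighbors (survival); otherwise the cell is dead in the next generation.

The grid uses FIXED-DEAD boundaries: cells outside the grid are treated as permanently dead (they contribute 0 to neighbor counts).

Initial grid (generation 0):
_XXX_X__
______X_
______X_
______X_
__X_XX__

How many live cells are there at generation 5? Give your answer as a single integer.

Simulating step by step:
Generation 0 (given above): 10 live cells
Generation 1: 9 live cells
__X_____
__X__XX_
_____XXX
______X_
_____X__
Generation 2: 4 live cells
________
_____X_X
_______X
_______X
________
Generation 3: 2 live cells
________
______X_
_______X
________
________
Generation 4: 0 live cells
________
________
________
________
________
Generation 5: 0 live cells
________
________
________
________
________
Population at generation 5: 0

Answer: 0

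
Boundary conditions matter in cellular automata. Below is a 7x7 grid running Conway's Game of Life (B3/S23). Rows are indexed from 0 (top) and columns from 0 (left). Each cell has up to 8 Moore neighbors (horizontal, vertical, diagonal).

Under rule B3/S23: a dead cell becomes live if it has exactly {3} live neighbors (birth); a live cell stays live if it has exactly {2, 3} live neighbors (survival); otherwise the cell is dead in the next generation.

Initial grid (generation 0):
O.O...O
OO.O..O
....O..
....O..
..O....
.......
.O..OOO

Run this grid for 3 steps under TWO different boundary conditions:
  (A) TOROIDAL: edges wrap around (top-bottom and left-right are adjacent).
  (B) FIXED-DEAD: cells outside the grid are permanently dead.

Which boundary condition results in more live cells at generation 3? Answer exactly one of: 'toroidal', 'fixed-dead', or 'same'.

Under TOROIDAL boundary, generation 3:
.OO..O.
.O....O
.OO....
.......
.......
....OOO
....OOO
Population = 13

Under FIXED-DEAD boundary, generation 3:
.O.....
O.O.O..
....O..
.......
.......
.......
.......
Population = 5

Comparison: toroidal=13, fixed-dead=5 -> toroidal

Answer: toroidal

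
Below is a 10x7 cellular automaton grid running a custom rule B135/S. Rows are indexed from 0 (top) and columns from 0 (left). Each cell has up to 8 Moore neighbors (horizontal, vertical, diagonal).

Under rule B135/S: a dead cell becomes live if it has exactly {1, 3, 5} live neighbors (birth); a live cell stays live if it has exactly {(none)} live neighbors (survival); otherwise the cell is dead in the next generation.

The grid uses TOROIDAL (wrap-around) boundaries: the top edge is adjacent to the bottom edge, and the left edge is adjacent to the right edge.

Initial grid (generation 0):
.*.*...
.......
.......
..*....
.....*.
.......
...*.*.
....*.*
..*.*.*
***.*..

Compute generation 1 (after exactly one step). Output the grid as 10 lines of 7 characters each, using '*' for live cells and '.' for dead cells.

Answer: *....**
**.**..
.***...
.*.****
.****.*
..***..
*.*.*..
.*...*.
...*.*.
...*.*.

Derivation:
Simulating step by step:
Generation 0 (given above): 15 live cells
Generation 1: 32 live cells
(generation 1 grid is the final answer)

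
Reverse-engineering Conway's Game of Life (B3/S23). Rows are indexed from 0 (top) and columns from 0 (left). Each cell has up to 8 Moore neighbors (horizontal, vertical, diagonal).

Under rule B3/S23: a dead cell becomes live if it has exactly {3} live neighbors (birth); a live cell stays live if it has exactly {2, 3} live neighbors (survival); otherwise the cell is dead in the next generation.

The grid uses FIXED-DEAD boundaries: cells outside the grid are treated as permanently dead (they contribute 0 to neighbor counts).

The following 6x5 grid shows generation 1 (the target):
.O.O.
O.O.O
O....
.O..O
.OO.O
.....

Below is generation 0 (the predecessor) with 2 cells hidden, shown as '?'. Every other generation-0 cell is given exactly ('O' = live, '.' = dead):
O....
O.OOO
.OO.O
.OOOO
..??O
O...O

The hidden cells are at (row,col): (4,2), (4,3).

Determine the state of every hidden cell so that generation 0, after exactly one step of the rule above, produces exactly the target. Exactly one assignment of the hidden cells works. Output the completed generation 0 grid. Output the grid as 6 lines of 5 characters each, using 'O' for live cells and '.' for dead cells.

Answer: O....
O.OOO
.OO.O
.OOOO
....O
O...O

Derivation:
Hidden generation-0 cells (in order): (4,2), (4,3).
A hidden cell only influences target cells in its own 3x3 neighborhood. Try each of the 2^2 = 4 assignments, step the completed generation 0 forward once under B3/S23, and compare with the target:
  (4,2)=. (4,3)=. -> step reproduces the target at every cell -> ACCEPT
  (4,2)=. (4,3)=O -> step gives (3,4)='.' but target has 'O' -> reject
  (4,2)=O (4,3)=. -> step gives (3,1)='.' but target has 'O' -> reject
  (4,2)=O (4,3)=O -> step gives (3,1)='.' but target has 'O' -> reject
Unique solution: (4,2)=dead, (4,3)=dead.
Check: live-neighbor counts of every cell in the completed generation 0:
13232
25342
35684
23453
23353
01021
Applying B3/S23 to generation 0 with these counts gives:
.O.O.
O.O.O
O....
.O..O
.OO.O
.....
which matches the target exactly.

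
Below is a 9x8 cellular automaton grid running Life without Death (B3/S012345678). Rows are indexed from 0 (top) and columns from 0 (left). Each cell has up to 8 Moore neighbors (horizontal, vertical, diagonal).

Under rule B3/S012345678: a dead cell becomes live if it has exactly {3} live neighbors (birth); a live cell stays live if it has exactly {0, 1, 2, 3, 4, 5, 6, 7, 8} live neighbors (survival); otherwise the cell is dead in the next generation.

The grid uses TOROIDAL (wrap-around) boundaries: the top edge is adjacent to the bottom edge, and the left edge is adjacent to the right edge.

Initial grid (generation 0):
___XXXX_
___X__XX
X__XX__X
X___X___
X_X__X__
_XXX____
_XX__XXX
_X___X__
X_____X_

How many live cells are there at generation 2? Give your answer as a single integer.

Simulating step by step:
Generation 0 (given above): 28 live cells
Generation 1: 41 live cells
___XXXX_
X_XX__XX
X__XXXXX
X___XX__
X_X_XX__
_XXXXX_X
_XXXXXXX
_XX__X__
X_____XX
Generation 2: 49 live cells
_XXXXXX_
XXXX__XX
X_XXXXXX
X___XX__
X_X_XX_X
_XXXXX_X
_XXXXXXX
_XX__X__
XXXX__XX
Population at generation 2: 49

Answer: 49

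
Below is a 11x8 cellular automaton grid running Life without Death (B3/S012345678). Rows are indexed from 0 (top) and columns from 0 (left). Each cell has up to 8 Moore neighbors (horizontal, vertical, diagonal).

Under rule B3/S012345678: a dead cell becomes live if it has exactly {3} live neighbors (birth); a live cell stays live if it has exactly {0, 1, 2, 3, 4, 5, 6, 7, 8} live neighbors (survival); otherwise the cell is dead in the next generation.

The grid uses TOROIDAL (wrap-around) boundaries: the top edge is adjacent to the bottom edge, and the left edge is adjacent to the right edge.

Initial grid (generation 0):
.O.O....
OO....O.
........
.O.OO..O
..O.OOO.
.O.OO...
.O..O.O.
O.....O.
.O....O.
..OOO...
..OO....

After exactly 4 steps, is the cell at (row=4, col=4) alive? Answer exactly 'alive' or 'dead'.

Answer: alive

Derivation:
Simulating step by step:
Generation 0 (given above): 28 live cells
Generation 1: 49 live cells
OO.O....
OOO...O.
.OO....O
.OOOO.OO
OOO.OOO.
.O.OO.O.
OOOOO.OO
OO....O.
.OOO.OOO
.OOOO...
.OOO....
Generation 2: 54 live cells
OO.O...O
OOOO..O.
.OO..O.O
.OOOO.OO
OOO.OOO.
.O.OO.O.
OOOOO.OO
OO....O.
.OOO.OOO
.OOOOOO.
.OOO....
Generation 3: 60 live cells
OO.OO..O
OOOOO.O.
.OO..O.O
.OOOO.OO
OOO.OOO.
.O.OO.O.
OOOOO.OO
OO....O.
.OOO.OOO
.OOOOOOO
.OOO.OOO
Generation 4: 60 live cells
OO.OO..O
OOOOO.O.
.OO..O.O
.OOOO.OO
OOO.OOO.
.O.OO.O.
OOOOO.OO
OO....O.
.OOO.OOO
.OOOOOOO
.OOO.OOO

Cell (4,4) at generation 4: 1 -> alive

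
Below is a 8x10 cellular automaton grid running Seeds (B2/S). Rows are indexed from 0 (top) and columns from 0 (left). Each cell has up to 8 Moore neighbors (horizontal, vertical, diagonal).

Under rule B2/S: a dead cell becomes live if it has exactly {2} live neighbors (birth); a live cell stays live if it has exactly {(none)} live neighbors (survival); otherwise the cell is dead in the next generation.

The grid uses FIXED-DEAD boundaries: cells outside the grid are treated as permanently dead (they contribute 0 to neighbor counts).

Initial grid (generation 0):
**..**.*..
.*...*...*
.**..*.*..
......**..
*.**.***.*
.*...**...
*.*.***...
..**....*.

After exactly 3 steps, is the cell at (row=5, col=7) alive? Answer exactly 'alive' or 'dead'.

Simulating step by step:
Generation 0 (given above): 32 live cells
Generation 1: 10 live cells
..*.....*.
...*...*..
*...*.....
*.........
..........
........*.
..........
......**..
Generation 2: 11 live cells
...*...*..
.**.*...*.
.*.*......
.*........
..........
..........
......*.*.
..........
Generation 3: 10 live cells
.*..*...*.
*......*..
....*.....
*.........
..........
.......*..
.......*..
.......*..

Cell (5,7) at generation 3: 1 -> alive

Answer: alive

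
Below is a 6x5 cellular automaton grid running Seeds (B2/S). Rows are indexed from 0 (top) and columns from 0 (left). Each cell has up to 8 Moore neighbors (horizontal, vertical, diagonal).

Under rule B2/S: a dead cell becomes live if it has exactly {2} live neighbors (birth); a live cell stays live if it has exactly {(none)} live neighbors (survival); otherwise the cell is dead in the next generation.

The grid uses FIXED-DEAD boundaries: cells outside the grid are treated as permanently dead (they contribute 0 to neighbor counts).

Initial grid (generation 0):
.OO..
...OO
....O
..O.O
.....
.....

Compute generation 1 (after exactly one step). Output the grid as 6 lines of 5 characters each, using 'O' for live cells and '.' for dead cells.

Simulating step by step:
Generation 0 (given above): 7 live cells
Generation 1: 4 live cells
(generation 1 grid is the final answer)

Answer: ....O
.O...
..O..
.....
...O.
.....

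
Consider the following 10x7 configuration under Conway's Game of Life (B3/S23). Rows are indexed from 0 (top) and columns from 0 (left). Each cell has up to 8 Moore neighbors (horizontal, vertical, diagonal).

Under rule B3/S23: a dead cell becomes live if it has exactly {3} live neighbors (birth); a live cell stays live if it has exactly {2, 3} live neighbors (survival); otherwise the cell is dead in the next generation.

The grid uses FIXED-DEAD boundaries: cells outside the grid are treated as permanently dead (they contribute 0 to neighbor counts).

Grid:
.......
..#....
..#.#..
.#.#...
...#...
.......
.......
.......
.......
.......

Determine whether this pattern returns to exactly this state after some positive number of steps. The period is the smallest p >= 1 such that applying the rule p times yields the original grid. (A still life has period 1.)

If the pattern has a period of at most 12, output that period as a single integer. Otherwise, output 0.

Simulating and comparing each generation to the original:
Gen 0 (original, given above): 6 live cells
Gen 1: 6 live cells, differs from original
Gen 2: 6 live cells, MATCHES original -> period = 2

Answer: 2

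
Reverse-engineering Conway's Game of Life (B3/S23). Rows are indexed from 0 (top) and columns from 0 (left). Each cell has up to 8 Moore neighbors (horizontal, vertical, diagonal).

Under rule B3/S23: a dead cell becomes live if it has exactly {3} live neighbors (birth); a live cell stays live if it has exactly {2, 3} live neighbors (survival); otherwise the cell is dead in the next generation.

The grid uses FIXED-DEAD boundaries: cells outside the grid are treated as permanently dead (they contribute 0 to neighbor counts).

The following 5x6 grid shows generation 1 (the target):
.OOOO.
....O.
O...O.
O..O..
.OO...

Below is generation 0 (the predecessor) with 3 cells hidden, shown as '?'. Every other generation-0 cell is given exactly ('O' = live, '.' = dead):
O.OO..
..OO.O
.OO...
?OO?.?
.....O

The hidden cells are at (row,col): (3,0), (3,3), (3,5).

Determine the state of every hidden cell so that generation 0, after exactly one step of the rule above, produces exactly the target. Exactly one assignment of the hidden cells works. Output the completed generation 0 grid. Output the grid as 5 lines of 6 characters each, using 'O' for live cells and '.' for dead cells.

Answer: O.OO..
..OO.O
.OO...
OOOO..
.....O

Derivation:
Hidden generation-0 cells (in order): (3,0), (3,3), (3,5).
A hidden cell only influences target cells in its own 3x3 neighborhood. Try each of the 2^3 = 8 assignments, step the completed generation 0 forward once under B3/S23, and compare with the target:
  (3,0)=. (3,3)=. (3,5)=. -> step gives (2,0)='.' but target has 'O' -> reject
  (3,0)=. (3,3)=. (3,5)=O -> step gives (2,0)='.' but target has 'O' -> reject
  (3,0)=. (3,3)=O (3,5)=. -> step gives (2,0)='.' but target has 'O' -> reject
  (3,0)=. (3,3)=O (3,5)=O -> step gives (2,0)='.' but target has 'O' -> reject
  (3,0)=O (3,3)=. (3,5)=. -> step gives (2,4)='.' but target has 'O' -> reject
  (3,0)=O (3,3)=. (3,5)=O -> step gives (3,2)='O' but target has '.' -> reject
  (3,0)=O (3,3)=O (3,5)=. -> step reproduces the target at every cell -> ACCEPT
  (3,0)=O (3,3)=O (3,5)=O -> step gives (2,4)='.' but target has 'O' -> reject
Unique solution: (3,0)=live, (3,3)=live, (3,5)=dead.
Check: live-neighbor counts of every cell in the completed generation 0:
033331
255430
356531
244221
233220
Applying B3/S23 to generation 0 with these counts gives:
.OOOO.
....O.
O...O.
O..O..
.OO...
which matches the target exactly.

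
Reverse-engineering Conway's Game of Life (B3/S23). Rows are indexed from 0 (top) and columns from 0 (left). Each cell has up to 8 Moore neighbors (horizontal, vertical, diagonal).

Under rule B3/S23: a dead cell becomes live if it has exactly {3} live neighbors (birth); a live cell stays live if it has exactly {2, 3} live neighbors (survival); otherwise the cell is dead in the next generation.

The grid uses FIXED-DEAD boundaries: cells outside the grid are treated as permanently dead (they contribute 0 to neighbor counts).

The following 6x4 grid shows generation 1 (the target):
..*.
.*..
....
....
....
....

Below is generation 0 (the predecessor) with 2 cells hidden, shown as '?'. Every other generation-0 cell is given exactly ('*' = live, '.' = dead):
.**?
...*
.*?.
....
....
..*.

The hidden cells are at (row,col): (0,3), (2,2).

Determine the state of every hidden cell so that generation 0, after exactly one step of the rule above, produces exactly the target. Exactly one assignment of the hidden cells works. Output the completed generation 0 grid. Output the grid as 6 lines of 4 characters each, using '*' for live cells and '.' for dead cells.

Hidden generation-0 cells (in order): (0,3), (2,2).
A hidden cell only influences target cells in its own 3x3 neighborhood. Try each of the 2^2 = 4 assignments, step the completed generation 0 forward once under B3/S23, and compare with the target:
  (0,3)=. (2,2)=. -> step reproduces the target at every cell -> ACCEPT
  (0,3)=. (2,2)=* -> step gives (1,1)='.' but target has '*' -> reject
  (0,3)=* (2,2)=. -> step gives (0,3)='*' but target has '.' -> reject
  (0,3)=* (2,2)=* -> step gives (0,3)='*' but target has '.' -> reject
Unique solution: (0,3)=dead, (2,2)=dead.
Check: live-neighbor counts of every cell in the completed generation 0:
1122
2341
1021
1110
0111
0101
Applying B3/S23 to generation 0 with these counts gives:
..*.
.*..
....
....
....
....
which matches the target exactly.

Answer: .**.
...*
.*..
....
....
..*.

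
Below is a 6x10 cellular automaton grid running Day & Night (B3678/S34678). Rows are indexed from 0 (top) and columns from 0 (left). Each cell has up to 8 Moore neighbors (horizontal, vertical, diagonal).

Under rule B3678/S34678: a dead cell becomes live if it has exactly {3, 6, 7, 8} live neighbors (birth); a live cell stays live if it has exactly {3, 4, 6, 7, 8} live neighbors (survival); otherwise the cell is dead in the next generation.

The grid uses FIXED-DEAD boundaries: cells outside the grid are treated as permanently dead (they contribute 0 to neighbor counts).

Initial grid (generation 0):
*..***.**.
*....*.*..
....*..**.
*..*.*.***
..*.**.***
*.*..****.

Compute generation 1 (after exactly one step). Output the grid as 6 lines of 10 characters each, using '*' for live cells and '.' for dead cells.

Answer: ....*.....
...*.*.*..
....**.*.*
...*.*..**
....******
.*.*******

Derivation:
Simulating step by step:
Generation 0 (given above): 30 live cells
Generation 1: 26 live cells
(generation 1 grid is the final answer)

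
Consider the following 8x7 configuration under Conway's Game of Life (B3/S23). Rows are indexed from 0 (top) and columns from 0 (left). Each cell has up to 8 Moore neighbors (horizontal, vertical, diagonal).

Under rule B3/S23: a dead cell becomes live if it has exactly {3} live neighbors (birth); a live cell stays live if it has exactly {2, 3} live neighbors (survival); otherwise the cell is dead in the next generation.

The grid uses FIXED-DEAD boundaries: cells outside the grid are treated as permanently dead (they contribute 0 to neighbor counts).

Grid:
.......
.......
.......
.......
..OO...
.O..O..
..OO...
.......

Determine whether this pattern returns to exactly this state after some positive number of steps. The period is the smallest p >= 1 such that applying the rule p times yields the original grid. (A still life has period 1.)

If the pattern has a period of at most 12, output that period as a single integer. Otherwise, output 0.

Simulating and comparing each generation to the original:
Gen 0 (original, given above): 6 live cells
Gen 1: 6 live cells, MATCHES original -> period = 1

Answer: 1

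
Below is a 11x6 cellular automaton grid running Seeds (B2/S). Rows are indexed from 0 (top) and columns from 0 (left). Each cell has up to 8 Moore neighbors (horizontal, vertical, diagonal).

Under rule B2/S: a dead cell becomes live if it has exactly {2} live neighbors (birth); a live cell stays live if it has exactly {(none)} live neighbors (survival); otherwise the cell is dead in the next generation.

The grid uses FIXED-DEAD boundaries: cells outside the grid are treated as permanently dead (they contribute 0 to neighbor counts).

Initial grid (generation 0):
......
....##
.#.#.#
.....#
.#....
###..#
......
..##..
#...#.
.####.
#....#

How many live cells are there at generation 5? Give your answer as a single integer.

Answer: 9

Derivation:
Simulating step by step:
Generation 0 (given above): 21 live cells
Generation 1: 14 live cells
....##
..##..
..#...
##....
....##
......
#...#.
.#..#.
.....#
......
......
Generation 2: 17 live cells
..#...
.#...#
#.....
..####
##....
...#..
.#.#.#
#..#..
....#.
......
......
Generation 3: 8 live cells
.#....
#.#...
......
......
.....#
......
#.....
.#...#
...#..
......
......
Generation 4: 9 live cells
#.#...
......
.#....
......
......
......
.#....
#.#.#.
..#.#.
......
......
Generation 5: 9 live cells
.#....
#.#...
......
......
......
......
#.##..
.....#
.....#
...#..
......
Population at generation 5: 9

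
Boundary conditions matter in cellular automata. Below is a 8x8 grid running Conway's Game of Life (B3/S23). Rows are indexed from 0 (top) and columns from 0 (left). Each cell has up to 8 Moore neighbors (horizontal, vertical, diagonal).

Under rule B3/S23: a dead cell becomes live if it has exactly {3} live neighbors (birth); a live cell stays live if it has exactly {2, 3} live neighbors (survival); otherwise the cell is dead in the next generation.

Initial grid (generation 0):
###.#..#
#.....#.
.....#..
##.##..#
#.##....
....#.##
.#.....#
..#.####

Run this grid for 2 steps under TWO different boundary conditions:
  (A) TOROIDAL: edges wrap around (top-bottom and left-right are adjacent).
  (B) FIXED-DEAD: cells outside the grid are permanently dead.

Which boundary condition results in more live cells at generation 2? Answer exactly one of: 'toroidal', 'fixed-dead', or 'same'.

Under TOROIDAL boundary, generation 2:
.#..#.#.
.#.#..##
.###....
##.#...#
.....#..
.#....##
.#....#.
..#..#..
Population = 22

Under FIXED-DEAD boundary, generation 2:
##......
....#.#.
..##..#.
...#...#
#....#.#
.#.....#
...##...
....###.
Population = 19

Comparison: toroidal=22, fixed-dead=19 -> toroidal

Answer: toroidal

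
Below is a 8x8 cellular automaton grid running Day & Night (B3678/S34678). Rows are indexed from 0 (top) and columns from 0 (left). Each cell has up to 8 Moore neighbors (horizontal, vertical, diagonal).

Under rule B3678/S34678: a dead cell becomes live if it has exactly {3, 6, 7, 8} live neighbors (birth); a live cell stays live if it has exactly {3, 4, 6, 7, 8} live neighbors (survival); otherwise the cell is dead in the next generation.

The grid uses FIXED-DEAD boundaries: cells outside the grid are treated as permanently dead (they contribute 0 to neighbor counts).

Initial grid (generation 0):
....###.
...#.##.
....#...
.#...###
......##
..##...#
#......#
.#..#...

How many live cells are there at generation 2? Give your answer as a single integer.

Simulating step by step:
Generation 0 (given above): 20 live cells
Generation 1: 16 live cells
....###.
......#.
....#..#
.....###
..#..#.#
.......#
.###....
........
Generation 2: 14 live cells
.....#..
....#.##
.......#
....##.#
......##
.#.#..#.
........
..#.....
Population at generation 2: 14

Answer: 14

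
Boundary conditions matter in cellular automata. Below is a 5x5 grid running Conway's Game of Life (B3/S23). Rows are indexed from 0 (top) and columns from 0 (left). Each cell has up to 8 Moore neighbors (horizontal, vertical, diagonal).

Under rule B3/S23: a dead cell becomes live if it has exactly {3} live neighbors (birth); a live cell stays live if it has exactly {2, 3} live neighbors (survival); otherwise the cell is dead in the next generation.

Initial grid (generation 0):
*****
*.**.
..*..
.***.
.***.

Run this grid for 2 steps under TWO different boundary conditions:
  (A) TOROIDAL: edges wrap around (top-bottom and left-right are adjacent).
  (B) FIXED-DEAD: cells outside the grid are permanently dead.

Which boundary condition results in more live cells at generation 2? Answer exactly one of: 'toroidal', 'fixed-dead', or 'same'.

Under TOROIDAL boundary, generation 2:
.....
.....
.....
.....
.....
Population = 0

Under FIXED-DEAD boundary, generation 2:
.....
.....
.....
.....
.....
Population = 0

Comparison: toroidal=0, fixed-dead=0 -> same

Answer: same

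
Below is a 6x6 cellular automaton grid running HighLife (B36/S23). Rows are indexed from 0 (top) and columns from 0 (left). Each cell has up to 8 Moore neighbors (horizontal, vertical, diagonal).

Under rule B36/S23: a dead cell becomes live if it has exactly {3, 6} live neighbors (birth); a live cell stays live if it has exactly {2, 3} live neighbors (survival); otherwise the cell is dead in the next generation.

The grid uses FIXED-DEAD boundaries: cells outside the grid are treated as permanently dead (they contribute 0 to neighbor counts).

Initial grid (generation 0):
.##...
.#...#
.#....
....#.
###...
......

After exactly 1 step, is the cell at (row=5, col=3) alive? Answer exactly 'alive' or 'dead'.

Simulating step by step:
Generation 0 (given above): 9 live cells
Generation 1: 8 live cells
.##...
##....
......
#.#...
.#....
.#....

Cell (5,3) at generation 1: 0 -> dead

Answer: dead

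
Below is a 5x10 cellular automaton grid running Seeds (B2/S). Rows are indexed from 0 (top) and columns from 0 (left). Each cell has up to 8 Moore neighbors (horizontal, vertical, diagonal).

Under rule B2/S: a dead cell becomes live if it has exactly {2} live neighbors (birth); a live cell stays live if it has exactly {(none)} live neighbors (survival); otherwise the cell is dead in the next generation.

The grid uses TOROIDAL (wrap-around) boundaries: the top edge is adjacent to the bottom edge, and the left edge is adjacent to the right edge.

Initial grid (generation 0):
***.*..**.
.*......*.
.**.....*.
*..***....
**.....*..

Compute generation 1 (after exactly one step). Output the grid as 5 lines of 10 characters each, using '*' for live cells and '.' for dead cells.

Answer: ...*..*...
..........
.....*.*..
......***.
..........

Derivation:
Simulating step by step:
Generation 0 (given above): 18 live cells
Generation 1: 7 live cells
(generation 1 grid is the final answer)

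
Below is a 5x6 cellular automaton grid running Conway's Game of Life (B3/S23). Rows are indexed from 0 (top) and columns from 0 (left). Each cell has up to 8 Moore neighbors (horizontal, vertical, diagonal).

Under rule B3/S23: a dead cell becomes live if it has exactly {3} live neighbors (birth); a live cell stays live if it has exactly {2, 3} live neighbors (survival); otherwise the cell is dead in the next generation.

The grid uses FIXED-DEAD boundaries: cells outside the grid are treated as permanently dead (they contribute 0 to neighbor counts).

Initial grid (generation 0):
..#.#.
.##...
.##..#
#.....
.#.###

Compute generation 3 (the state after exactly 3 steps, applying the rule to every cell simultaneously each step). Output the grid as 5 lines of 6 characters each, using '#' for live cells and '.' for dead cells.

Answer: ......
..#...
...##.
..###.
...##.

Derivation:
Simulating step by step:
Generation 0 (given above): 12 live cells
Generation 1: 9 live cells
.###..
......
#.#...
#..#.#
....#.
Generation 2: 7 live cells
..#...
...#..
.#....
.#.##.
....#.
Generation 3: 8 live cells
(generation 3 grid is the final answer)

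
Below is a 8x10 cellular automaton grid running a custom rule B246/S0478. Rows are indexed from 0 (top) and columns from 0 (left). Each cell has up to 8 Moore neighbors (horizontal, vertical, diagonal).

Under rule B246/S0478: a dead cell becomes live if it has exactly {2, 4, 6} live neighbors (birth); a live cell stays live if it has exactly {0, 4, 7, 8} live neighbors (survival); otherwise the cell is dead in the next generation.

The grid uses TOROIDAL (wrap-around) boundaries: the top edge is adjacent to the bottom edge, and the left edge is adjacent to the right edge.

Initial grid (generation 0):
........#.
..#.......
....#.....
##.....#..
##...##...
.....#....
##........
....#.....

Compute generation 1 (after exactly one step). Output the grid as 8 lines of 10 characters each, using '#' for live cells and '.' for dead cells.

Answer: ...#....#.
..##......
#.###.....
..#.#....#
..#.#..#.#
###.#....#
....##....
##..#....#

Derivation:
Simulating step by step:
Generation 0 (given above): 14 live cells
Generation 1: 26 live cells
(generation 1 grid is the final answer)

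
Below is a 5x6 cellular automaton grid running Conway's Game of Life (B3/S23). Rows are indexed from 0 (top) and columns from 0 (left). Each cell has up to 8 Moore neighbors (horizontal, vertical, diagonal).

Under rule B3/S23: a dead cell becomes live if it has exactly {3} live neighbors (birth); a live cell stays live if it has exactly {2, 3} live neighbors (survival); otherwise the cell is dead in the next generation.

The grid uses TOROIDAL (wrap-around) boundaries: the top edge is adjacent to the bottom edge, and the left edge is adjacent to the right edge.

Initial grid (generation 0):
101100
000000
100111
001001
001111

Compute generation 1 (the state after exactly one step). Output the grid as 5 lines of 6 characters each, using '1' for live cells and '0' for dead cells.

Simulating step by step:
Generation 0 (given above): 13 live cells
Generation 1: 14 live cells
(generation 1 grid is the final answer)

Answer: 011001
111000
100111
011000
100001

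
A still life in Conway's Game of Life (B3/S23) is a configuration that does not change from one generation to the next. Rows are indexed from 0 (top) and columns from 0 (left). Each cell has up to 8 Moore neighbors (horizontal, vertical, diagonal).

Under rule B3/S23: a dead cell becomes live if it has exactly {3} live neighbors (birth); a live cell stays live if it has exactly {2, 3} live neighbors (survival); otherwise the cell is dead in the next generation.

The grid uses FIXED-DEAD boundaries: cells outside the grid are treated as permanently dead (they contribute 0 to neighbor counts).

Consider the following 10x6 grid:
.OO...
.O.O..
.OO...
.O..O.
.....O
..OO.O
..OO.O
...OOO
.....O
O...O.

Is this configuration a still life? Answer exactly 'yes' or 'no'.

Compute generation 1 and compare to generation 0 (given above):
Generation 1:
.OO...
O..O..
OO.O..
.OO...
..OO.O
..OO.O
.....O
..OO.O
...O.O
......
Cell (1,0) differs: gen0=0 vs gen1=1 -> NOT a still life.

Answer: no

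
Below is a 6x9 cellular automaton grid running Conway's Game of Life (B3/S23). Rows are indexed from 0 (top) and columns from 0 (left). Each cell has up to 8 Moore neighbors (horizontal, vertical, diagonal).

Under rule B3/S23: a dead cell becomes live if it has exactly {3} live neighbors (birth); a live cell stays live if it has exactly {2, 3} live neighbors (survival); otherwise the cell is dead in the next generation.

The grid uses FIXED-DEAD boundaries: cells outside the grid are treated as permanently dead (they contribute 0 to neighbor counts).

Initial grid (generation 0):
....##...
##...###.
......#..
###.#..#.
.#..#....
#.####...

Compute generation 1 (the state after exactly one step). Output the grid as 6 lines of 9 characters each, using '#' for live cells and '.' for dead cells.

Simulating step by step:
Generation 0 (given above): 20 live cells
Generation 1: 15 live cells
(generation 1 grid is the final answer)

Answer: ....##...
....#..#.
..#......
####.#...
.........
.#####...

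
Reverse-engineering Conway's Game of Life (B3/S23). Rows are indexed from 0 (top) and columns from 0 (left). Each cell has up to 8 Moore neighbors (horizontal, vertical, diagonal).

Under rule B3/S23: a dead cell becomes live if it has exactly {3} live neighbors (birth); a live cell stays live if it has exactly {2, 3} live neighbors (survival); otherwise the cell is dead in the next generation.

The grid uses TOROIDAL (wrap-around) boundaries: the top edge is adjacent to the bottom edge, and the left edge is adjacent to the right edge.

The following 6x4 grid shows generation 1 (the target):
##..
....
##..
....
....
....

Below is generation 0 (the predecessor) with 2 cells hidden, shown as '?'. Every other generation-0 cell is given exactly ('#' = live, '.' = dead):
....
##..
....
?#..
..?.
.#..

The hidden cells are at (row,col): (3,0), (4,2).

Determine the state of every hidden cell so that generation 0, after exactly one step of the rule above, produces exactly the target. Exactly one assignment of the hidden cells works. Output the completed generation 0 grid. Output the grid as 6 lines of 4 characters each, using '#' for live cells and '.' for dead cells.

Hidden generation-0 cells (in order): (3,0), (4,2).
A hidden cell only influences target cells in its own 3x3 neighborhood. Try each of the 2^2 = 4 assignments, step the completed generation 0 forward once under B3/S23, and compare with the target:
  (3,0)=. (4,2)=. -> step reproduces the target at every cell -> ACCEPT
  (3,0)=. (4,2)=# -> step gives (4,1)='#' but target has '.' -> reject
  (3,0)=# (4,2)=. -> step gives (2,0)='.' but target has '#' -> reject
  (3,0)=# (4,2)=# -> step gives (2,0)='.' but target has '#' -> reject
Unique solution: (3,0)=dead, (4,2)=dead.
Check: live-neighbor counts of every cell in the completed generation 0:
3321
1111
3321
1010
2220
1010
Applying B3/S23 to generation 0 with these counts gives:
##..
....
##..
....
....
....
which matches the target exactly.

Answer: ....
##..
....
.#..
....
.#..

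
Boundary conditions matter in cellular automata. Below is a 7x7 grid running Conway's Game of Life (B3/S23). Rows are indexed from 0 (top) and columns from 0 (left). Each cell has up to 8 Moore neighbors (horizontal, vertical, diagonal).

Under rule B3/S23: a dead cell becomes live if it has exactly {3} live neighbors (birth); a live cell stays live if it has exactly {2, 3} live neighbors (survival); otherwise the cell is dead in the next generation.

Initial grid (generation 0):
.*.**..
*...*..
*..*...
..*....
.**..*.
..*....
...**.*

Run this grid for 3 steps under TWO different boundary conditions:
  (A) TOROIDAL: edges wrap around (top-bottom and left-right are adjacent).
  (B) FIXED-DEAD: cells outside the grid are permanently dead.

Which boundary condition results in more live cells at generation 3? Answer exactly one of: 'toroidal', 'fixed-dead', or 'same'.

Under TOROIDAL boundary, generation 3:
*...*..
*..**..
.......
.......
.......
....***
..*....
Population = 9

Under FIXED-DEAD boundary, generation 3:
*****..
*...**.
**.***.
.......
.......
..*.*..
..***..
Population = 18

Comparison: toroidal=9, fixed-dead=18 -> fixed-dead

Answer: fixed-dead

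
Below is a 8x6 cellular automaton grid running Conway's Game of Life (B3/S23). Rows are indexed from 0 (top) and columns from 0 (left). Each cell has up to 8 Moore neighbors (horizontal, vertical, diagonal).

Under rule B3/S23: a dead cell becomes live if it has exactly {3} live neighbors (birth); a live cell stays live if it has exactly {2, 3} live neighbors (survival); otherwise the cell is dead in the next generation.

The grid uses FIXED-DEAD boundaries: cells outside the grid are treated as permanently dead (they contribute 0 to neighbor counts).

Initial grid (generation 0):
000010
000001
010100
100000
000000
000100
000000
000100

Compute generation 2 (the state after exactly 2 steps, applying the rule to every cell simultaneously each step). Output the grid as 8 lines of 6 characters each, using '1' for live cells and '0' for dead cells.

Answer: 000000
000000
000000
000000
000000
000000
000000
000000

Derivation:
Simulating step by step:
Generation 0 (given above): 7 live cells
Generation 1: 1 live cells
000000
000010
000000
000000
000000
000000
000000
000000
Generation 2: 0 live cells
(generation 2 grid is the final answer)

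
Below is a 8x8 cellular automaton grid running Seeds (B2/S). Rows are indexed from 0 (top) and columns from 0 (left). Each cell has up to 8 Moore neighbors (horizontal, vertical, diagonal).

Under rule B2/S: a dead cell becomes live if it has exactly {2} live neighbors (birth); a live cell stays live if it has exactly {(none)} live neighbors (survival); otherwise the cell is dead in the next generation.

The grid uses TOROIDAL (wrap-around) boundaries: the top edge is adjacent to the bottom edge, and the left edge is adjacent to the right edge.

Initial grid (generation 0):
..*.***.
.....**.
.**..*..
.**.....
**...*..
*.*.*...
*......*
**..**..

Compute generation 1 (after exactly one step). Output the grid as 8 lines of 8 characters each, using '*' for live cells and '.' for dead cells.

Simulating step by step:
Generation 0 (given above): 23 live cells
Generation 1: 17 live cells
(generation 1 grid is the final answer)

Answer: *.......
.......*
*..**...
...****.
....*..*
...*.**.
..*...*.
..*.....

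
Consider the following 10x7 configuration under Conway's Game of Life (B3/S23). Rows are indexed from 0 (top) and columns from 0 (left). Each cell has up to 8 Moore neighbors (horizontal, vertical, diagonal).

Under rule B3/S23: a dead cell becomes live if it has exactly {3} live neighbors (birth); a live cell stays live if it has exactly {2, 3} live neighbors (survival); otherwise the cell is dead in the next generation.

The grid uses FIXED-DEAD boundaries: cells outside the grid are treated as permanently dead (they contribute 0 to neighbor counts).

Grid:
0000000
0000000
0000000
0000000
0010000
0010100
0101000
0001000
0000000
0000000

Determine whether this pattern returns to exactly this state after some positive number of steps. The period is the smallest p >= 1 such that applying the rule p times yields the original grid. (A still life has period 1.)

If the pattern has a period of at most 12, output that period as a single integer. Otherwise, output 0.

Simulating and comparing each generation to the original:
Gen 0 (original, given above): 6 live cells
Gen 1: 6 live cells, differs from original
Gen 2: 6 live cells, MATCHES original -> period = 2

Answer: 2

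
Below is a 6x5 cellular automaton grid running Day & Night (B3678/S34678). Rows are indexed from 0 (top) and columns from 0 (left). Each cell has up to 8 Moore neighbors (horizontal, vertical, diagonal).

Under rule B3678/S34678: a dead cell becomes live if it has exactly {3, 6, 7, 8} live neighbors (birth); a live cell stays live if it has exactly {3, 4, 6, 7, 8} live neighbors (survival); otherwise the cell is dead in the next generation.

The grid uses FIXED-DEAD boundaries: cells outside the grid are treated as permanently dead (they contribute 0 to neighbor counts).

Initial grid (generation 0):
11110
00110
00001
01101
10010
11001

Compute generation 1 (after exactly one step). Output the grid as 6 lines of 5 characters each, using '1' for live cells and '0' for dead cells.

Simulating step by step:
Generation 0 (given above): 15 live cells
Generation 1: 10 live cells
(generation 1 grid is the final answer)

Answer: 01110
00111
01000
00000
10011
00000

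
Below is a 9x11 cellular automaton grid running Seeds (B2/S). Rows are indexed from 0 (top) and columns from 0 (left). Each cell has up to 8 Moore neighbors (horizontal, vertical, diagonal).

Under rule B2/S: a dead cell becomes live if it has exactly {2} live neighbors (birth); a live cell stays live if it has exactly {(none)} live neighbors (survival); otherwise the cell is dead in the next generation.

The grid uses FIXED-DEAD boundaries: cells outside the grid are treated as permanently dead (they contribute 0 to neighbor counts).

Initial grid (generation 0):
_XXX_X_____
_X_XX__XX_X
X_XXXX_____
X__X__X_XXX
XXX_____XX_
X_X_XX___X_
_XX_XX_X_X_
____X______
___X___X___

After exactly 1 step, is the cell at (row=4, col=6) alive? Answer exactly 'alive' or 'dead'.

Simulating step by step:
Generation 0 (given above): 40 live cells
Generation 1: 13 live cells
X_____XXXX_
_________X_
___________
___________
______X____
_______X___
X_________X
_X_____X___
____X______

Cell (4,6) at generation 1: 1 -> alive

Answer: alive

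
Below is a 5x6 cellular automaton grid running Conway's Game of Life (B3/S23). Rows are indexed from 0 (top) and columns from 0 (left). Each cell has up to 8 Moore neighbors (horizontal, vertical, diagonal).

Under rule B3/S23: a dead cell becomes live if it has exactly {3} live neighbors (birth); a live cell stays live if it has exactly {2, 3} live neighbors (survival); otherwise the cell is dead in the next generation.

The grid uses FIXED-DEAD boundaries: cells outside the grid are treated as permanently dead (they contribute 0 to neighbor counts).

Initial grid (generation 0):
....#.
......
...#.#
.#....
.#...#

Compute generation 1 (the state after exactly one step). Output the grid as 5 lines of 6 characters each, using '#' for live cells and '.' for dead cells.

Simulating step by step:
Generation 0 (given above): 6 live cells
Generation 1: 3 live cells
(generation 1 grid is the final answer)

Answer: ......
....#.
......
..#.#.
......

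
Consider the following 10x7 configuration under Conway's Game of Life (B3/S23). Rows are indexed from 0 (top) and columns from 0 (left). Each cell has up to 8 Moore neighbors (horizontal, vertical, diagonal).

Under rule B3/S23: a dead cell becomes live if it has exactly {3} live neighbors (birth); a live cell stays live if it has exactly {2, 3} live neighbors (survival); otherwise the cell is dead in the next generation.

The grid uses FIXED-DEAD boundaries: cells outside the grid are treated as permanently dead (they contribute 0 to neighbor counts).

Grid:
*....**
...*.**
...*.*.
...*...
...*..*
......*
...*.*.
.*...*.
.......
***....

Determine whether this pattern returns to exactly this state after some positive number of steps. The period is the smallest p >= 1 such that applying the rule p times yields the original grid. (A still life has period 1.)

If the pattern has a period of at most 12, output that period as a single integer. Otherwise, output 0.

Answer: 0

Derivation:
Simulating and comparing each generation to the original:
Gen 0 (original, given above): 19 live cells
Gen 1: 19 live cells, differs from original
Gen 2: 19 live cells, differs from original
Gen 3: 9 live cells, differs from original
Gen 4: 6 live cells, differs from original
Gen 5: 7 live cells, differs from original
Gen 6: 9 live cells, differs from original
Gen 7: 8 live cells, differs from original
Gen 8: 9 live cells, differs from original
Gen 9: 12 live cells, differs from original
Gen 10: 11 live cells, differs from original
Gen 11: 18 live cells, differs from original
Gen 12: 10 live cells, differs from original
No period found within 12 steps.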